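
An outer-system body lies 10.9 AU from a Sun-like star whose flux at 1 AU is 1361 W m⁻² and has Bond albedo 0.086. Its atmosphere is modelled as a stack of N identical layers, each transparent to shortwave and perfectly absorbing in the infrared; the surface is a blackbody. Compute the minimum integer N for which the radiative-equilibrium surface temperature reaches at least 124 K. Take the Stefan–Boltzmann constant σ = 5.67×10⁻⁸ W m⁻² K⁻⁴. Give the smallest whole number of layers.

Flux at the orbit: S = 1361/(10.9)² = 11.46 W m⁻².
The effective emission temperature is T_e = [S(1−α)/(4σ)]^¼ = 82.43 K.
T_s = (N+1)^(1/4)·T_e ≥ 124 K requires N+1 ≥ (T_s/T_e)⁴ = (124/82.43)⁴ = 5.121.
The minimum whole number is N = 5.

5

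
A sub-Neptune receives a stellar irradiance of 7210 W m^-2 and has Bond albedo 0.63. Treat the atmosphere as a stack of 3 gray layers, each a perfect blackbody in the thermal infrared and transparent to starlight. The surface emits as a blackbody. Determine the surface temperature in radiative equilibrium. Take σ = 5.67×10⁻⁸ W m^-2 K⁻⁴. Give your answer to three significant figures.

OLR = S(1−α)/4 = 666.9 W m^-2; the top layer radiates at T_e = 329.3 K.
Layer-by-layer balance gives σT_s⁴ = (N+1)σT_e⁴, so T_s = 4^¼·329.3 = 465.7 K.

466 K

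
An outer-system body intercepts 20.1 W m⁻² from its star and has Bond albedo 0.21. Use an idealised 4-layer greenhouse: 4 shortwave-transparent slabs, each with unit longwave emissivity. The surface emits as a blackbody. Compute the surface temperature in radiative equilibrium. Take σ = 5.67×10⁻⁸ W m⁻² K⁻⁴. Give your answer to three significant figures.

137 K

Top-of-atmosphere balance: σT_e⁴ = S(1−α)/4 = 3.970 W m⁻² → T_e = 91.47 K.
Layer-by-layer balance gives σT_s⁴ = (N+1)σT_e⁴, so T_s = 5^¼·91.47 = 136.8 K.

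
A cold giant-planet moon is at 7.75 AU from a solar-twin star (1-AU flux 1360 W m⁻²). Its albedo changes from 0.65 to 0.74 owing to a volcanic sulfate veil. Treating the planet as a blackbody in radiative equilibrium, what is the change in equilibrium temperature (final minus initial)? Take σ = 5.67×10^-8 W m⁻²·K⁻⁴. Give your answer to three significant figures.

By the inverse-square law, S = 1360/7.75² = 22.64 W m⁻².
Initial: T₁ = [S(1−0.65)/(4σ)]^(1/4) = 76.88 K.
With α = 0.74, T₂ = 71.38 K.
Change: 71.38 − 76.88 = -5.506 K.

-5.51 K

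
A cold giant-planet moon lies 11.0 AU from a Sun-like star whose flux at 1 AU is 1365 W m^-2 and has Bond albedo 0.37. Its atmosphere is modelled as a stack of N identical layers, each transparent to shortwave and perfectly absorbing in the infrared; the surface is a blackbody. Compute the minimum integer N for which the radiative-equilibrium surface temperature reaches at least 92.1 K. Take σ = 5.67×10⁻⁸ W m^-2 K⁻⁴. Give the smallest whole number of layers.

Flux at the orbit: S = 1365/(11.0)² = 11.28 W m^-2.
The effective emission temperature is T_e = [S(1−α)/(4σ)]^¼ = 74.82 K.
T_s = (N+1)^(1/4)·T_e ≥ 92.1 K requires N+1 ≥ (T_s/T_e)⁴ = (92.1/74.82)⁴ = 2.296.
The minimum whole number is N = 2.

2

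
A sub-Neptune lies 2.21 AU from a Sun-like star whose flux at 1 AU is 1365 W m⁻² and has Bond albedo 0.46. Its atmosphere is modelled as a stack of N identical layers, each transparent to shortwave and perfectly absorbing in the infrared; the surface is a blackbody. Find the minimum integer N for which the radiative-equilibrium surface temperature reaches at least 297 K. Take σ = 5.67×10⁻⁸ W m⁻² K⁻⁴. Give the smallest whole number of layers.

11

Irradiance scales as 1/d², so S = 1365 W m⁻² × (1/2.21)² = 279.5 W m⁻².
OLR = S(1−α)/4 = 37.73 W m⁻²; the top layer radiates at T_e = 160.6 K.
Since T_s⁴ = (N+1)T_e⁴, we need N ≥ (T_s/T_e)⁴ − 1 = 10.693.
So N ≥ 10.693; the smallest integer is N = 11.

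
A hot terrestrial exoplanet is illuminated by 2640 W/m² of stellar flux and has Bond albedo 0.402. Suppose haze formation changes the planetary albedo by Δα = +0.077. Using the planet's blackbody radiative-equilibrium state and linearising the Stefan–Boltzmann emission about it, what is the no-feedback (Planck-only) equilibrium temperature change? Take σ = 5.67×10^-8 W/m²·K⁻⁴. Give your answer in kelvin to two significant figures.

-9.3 K

Reference equilibrium: T_e = [S(1−α)/(4σ)]^(1/4) = 288.8 K.
ΔF = −(S/4)Δα = −(2640/4)×(+0.077) = -50.82 W/m².
The Planck feedback parameter is 4σT_e³ = 5.466 W/m²/K.
So ΔT₀ = -50.82/5.466 = -9.30 K.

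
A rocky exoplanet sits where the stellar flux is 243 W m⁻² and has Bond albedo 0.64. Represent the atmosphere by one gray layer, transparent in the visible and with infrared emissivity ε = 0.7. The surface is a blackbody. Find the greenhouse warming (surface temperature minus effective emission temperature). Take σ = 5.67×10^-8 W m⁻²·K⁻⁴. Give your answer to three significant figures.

15.9 K

Effective emission temperature (TOA balance): σT_e⁴ = S(1−α)/4 = 21.87 W m⁻² → T_e = 140.1 K.
For a single slab of emissivity ε, T_s⁴ = 2T_e⁴/(2−ε); thus T_s = 140.1·(1.538)^(1/4) = 156.1 K.
T_s − T_e = 156.1 − 140.1 = 15.94 K.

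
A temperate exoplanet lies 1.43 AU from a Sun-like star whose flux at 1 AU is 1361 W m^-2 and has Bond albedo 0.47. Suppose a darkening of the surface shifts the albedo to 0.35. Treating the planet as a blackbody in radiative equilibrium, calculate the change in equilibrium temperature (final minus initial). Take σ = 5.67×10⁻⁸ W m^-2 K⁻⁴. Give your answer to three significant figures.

By the inverse-square law, S = 1361/1.43² = 665.6 W m^-2.
With α = 0.47, T₁ = 198.6 K.
Final:   T₂ = [S(1−0.35)/(4σ)]^(1/4) = 209.0 K.
ΔT = T₂ − T₁ = 10.40 K.

10.4 kelvin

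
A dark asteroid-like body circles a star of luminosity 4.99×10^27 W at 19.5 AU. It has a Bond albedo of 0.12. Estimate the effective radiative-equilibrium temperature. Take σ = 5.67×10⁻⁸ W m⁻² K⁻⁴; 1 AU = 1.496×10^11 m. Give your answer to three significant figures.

116 K

d = 19.5 × 1.496×10^11 m = 2.917×10^12 m.
Flux at the orbit: S = L/(4πd²) = 4.99×10^27/(4π·(2.92×10^12)²) = 46.66 W m⁻².
The planet absorbs (1−α)S over its disc πR² and re-emits over 4πR², so the mean absorbed flux is (1−0.12)·46.66/4 = 10.27 W m⁻².
Set σT⁴ = 10.27 → T = (10.27/σ)^(1/4) = 116.0 K.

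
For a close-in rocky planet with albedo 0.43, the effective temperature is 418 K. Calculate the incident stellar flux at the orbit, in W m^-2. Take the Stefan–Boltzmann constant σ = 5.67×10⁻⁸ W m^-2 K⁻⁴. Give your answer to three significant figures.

From S(1−α)/4 = σT⁴: S = 4σT⁴/(1−α).
σT⁴ = 5.67×10⁻⁸·(418)⁴ = 1731 W m^-2.
So S = 4×1731/(1−0.43) = 12150 W m^-2.

12100 W m^-2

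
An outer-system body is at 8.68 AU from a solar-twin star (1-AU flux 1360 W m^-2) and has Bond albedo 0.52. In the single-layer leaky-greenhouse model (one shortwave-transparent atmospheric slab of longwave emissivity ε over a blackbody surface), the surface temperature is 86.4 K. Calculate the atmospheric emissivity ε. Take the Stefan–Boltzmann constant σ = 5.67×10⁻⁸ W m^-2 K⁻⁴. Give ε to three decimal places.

0.629

Irradiance scales as 1/d², so S = 1360 W m^-2 × (1/8.68)² = 18.05 W m^-2.
First, T_e = [18.05·(1−0.52)/(4σ)]^(1/4) = 78.62 K.
Since (2−ε)/2 = (T_e/T_s)⁴ = 0.6856, ε = 0.6289.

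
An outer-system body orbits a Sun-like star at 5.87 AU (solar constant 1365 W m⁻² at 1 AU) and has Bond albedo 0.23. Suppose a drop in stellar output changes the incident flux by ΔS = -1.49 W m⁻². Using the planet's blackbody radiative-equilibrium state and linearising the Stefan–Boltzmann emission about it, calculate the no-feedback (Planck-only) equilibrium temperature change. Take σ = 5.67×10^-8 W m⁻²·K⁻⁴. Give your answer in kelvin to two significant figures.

-1.0 K

By the inverse-square law, S = 1365/5.87² = 39.61 W m⁻².
The baseline emission temperature is T_e = 107.7 K.
ΔF = Δ[S(1−α)]/4 = (1−0.23)·-1.49/4 = -0.2868 W m⁻².
Planck response: λ_P = 4σT_e³ = 4·5.67×10⁻⁸·(107.7)³ = 0.2833 W m⁻²/K.
So ΔT₀ = -0.2868/0.2833 = -1.01 K.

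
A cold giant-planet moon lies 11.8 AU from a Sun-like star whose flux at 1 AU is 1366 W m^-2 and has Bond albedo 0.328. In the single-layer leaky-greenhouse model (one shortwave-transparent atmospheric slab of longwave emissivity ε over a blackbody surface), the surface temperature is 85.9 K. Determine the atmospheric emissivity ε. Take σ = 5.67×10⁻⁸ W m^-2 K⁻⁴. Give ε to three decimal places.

0.932

Flux at the orbit: S = 1366/(11.8)² = 9.810 W m^-2.
First, T_e = [9.810·(1−0.328)/(4σ)]^(1/4) = 73.43 K.
Inverting T_s⁴ = 2T_e⁴/(2−ε): (T_e/T_s)⁴ = 0.5339, so ε = 2(1 − 0.5339) = 0.9322.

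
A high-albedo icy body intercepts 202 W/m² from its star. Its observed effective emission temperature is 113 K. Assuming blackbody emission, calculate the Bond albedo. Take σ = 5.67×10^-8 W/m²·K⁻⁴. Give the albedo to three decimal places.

From σT⁴ = S(1−α)/4 we invert for α: 1−α = 4σT⁴/S.
σT⁴ = 9.245 W/m², so 4σT⁴ = 36.98 W/m².
Hence α = 1 − 36.98/202.0 = 0.8169.

0.817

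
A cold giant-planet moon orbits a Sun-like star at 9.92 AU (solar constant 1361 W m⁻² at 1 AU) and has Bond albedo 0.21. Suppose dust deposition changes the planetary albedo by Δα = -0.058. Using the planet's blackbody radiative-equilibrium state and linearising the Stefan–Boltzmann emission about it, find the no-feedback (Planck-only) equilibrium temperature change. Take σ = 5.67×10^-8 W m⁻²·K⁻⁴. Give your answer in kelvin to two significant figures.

Irradiance scales as 1/d², so S = 1361 W m⁻² × (1/9.92)² = 13.83 W m⁻².
Reference equilibrium: T_e = [S(1−α)/(4σ)]^(1/4) = 83.31 K.
The change in absorbed flux is Δ[S(1−α)/4] = −SΔα/4 = 0.2005 W m⁻².
The Planck feedback parameter is 4σT_e³ = 0.1311 W m⁻²/K.
Hence the no-feedback warming is ΔF/(4σT_e³) = 1.53 K.

1.5 K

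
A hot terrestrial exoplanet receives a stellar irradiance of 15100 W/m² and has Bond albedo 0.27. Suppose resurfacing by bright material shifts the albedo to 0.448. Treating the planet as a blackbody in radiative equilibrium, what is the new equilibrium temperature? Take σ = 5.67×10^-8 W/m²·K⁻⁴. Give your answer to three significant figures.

With the new albedo, S(1−α₂)/4 = 2084 W/m², so T₂ = 437.8 K.

438 K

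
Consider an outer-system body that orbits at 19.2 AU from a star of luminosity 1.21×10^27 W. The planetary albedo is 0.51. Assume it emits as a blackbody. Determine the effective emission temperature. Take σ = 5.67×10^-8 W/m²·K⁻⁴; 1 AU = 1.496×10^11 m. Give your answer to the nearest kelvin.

Orbital distance: d = 19.2 AU = 2.872×10^12 m.
S = L/(4πd²) = 11.67 W/m².
Averaging over the sphere, the absorbed flux is S(1−α)/4 = 1.430 W/m².
Set σT⁴ = 1.430 → T = (1.430/σ)^(1/4) = 70.86 K.

71 K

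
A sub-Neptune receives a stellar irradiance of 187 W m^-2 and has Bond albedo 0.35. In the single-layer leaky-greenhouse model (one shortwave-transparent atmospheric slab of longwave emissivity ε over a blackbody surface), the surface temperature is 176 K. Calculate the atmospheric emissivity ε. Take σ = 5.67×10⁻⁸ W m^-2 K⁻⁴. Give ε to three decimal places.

Effective temperature: T_e = [S(1−α)/(4σ)]^(1/4) = 152.2 K.
Since (2−ε)/2 = (T_e/T_s)⁴ = 0.5585, ε = 0.8829.

0.883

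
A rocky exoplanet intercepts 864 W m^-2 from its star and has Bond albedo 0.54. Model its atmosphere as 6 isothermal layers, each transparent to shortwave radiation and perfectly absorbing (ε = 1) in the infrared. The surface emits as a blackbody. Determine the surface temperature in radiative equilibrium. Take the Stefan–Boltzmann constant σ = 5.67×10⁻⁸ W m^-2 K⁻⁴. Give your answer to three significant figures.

333 kelvin

Top-of-atmosphere balance: σT_e⁴ = S(1−α)/4 = 99.36 W m^-2 → T_e = 204.6 K.
For an N-layer opaque stack, T_s⁴ = (N+1)T_e⁴, hence T_s = (7)^(1/4)×204.6 K = 332.8 K.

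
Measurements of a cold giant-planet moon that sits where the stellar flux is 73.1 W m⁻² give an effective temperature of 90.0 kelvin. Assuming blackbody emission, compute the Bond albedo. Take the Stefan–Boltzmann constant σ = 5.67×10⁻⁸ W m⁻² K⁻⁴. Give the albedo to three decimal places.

0.796

Rearranging the radiative balance, α = 1 − 4σT⁴/S.
4σT⁴ = 4·5.67×10⁻⁸·(90.0)⁴ = 14.88 W m⁻².
Hence α = 1 − 14.88/73.10 = 0.7964.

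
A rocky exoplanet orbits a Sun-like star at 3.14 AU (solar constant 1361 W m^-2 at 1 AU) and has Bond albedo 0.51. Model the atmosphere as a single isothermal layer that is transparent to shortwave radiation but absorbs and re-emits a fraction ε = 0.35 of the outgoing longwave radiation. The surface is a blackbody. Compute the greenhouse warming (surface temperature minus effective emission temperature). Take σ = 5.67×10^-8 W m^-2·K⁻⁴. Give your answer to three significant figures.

6.47 K

By the inverse-square law, S = 1361/3.14² = 138.0 W m^-2.
Effective emission temperature (TOA balance): σT_e⁴ = S(1−α)/4 = 16.91 W m^-2 → T_e = 131.4 K.
For a single slab of emissivity ε, T_s⁴ = 2T_e⁴/(2−ε); thus T_s = 131.4·(1.212)^(1/4) = 137.9 K.
T_s − T_e = 137.9 − 131.4 = 6.474 K.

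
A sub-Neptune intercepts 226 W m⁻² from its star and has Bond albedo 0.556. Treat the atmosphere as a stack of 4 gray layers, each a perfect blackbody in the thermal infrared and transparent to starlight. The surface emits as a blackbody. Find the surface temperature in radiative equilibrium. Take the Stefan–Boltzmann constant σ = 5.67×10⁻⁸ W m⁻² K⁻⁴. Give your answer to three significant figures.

The effective emission temperature is T_e = [S(1−α)/(4σ)]^¼ = 145.0 K.
For an N-layer opaque stack, T_s⁴ = (N+1)T_e⁴, hence T_s = (5)^(1/4)×145.0 K = 216.9 K.

217 K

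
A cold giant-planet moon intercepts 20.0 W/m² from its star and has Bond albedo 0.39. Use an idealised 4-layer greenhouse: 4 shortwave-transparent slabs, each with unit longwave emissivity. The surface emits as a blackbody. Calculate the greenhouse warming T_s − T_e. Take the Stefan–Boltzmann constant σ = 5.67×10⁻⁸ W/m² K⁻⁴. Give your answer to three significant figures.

Top-of-atmosphere balance: σT_e⁴ = S(1−α)/4 = 3.050 W/m² → T_e = 85.64 K.
T_s = (N+1)^(1/4)·T_e = 128.1 K.
So the greenhouse effect raises the surface by 128.1 − 85.64 = 42.42 K.

42.4 K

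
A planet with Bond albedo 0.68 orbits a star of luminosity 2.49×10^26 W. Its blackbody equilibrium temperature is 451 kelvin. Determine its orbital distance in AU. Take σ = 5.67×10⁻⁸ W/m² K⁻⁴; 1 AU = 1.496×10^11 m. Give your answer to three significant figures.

0.174 AU

The flux needed for this T is 4σT⁴/(1−0.68) = 29320 W/m².
S = L/(4πd²) → d = √(L/4πS) = √(2.49×10^26/(4π·29320)) = 2.600×10^10 m = 0.1738 AU.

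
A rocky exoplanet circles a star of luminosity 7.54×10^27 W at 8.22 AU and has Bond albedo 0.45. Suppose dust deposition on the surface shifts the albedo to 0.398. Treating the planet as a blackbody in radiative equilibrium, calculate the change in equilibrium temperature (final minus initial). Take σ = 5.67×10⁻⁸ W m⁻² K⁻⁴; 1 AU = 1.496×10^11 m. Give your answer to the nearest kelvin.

4 K

d = 8.22 × 1.496×10^11 m = 1.230×10^12 m.
Flux at the orbit: S = L/(4πd²) = 7.54×10^27/(4π·(1.23×10^12)²) = 396.8 W m⁻².
Initial: T₁ = [S(1−0.45)/(4σ)]^(1/4) = 176.1 K.
With α = 0.398, T₂ = 180.1 K.
Change: 180.1 − 176.1 = 4.023 K.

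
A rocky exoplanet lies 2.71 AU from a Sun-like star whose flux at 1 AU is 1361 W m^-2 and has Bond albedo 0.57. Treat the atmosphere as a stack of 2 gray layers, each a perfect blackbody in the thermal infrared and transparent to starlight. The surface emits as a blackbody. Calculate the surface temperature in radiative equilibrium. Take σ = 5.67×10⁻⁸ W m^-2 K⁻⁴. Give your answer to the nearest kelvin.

180 kelvin

Irradiance scales as 1/d², so S = 1361 W m^-2 × (1/2.71)² = 185.3 W m^-2.
The effective emission temperature is T_e = [S(1−α)/(4σ)]^¼ = 136.9 K.
Layer-by-layer balance gives σT_s⁴ = (N+1)σT_e⁴, so T_s = 3^¼·136.9 = 180.2 K.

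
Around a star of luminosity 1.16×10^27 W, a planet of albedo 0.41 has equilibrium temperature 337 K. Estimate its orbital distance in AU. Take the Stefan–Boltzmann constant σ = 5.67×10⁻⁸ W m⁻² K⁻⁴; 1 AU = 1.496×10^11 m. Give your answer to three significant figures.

Required flux: S = 4σT⁴/(1−α) = 4958 W m⁻².
From L = 4πd²S, d = √(1.16×10^27/(4π·4958)) = 1.364×10^11 m = 0.9121 AU.

0.912 AU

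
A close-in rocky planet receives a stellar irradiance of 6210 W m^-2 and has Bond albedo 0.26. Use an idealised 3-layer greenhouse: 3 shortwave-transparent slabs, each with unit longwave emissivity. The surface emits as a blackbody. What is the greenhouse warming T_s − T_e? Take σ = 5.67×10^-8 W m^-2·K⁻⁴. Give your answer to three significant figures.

156 K

OLR = S(1−α)/4 = 1149 W m^-2; the top layer radiates at T_e = 377.3 K.
Surface: T_s = (4)^¼·T_e = 533.6 K.
So the greenhouse effect raises the surface by 533.6 − 377.3 = 156.3 K.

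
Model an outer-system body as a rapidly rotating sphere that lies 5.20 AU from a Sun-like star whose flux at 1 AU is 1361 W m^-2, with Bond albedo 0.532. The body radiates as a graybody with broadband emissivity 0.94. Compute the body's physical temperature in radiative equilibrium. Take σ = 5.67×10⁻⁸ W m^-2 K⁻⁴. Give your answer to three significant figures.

Irradiance scales as 1/d², so S = 1361 W m^-2 × (1/5.20)² = 50.33 W m^-2.
The planet absorbs (1−α)S over its disc πR² and re-emits over 4πR², so the mean absorbed flux is (1−0.532)·50.33/4 = 5.889 W m^-2.
Radiative balance εσT⁴ = 5.889 gives T = [5.889/(0.94·σ)]^(1/4) = 102.5 K.

103 K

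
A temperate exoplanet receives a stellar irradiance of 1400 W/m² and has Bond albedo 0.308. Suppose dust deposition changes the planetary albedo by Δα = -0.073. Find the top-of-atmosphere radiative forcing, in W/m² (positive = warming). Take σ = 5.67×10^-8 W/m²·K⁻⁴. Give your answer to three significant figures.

25.5 W/m²

ΔF = −(S/4)Δα = −(1400/4)×(-0.073) = 25.55 W/m².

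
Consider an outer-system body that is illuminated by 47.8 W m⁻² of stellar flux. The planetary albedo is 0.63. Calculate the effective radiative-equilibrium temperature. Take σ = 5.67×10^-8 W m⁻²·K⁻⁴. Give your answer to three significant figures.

94.0 K

The planet absorbs (1−α)S over its disc πR² and re-emits over 4πR², so the mean absorbed flux is (1−0.63)·47.80/4 = 4.421 W m⁻².
In equilibrium σT⁴ equals this, so T = 93.97 K.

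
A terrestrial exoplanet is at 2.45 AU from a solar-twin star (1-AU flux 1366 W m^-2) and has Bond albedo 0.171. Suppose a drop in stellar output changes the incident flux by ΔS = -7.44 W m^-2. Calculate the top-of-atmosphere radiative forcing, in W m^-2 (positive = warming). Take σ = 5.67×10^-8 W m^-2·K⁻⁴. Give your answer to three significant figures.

Irradiance scales as 1/d², so S = 1366 W m^-2 × (1/2.45)² = 227.6 W m^-2.
Only a fraction (1−α) is absorbed and it's spread over 4πR², so ΔF = (1−α)ΔS/4 = -1.542 W m^-2.

-1.54 W m^-2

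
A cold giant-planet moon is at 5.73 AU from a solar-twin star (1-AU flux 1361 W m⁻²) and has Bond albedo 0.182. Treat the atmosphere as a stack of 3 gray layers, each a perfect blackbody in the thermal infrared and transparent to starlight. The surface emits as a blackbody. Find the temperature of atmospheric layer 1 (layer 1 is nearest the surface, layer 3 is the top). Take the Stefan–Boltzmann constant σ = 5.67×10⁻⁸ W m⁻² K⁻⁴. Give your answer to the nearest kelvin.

146 K

Irradiance scales as 1/d², so S = 1361 W m⁻² × (1/5.73)² = 41.45 W m⁻².
The effective emission temperature is T_e = [S(1−α)/(4σ)]^¼ = 110.6 K.
In the N-layer model, layer k (counted from the surface) has T_k = (N+1−k)^(1/4)·T_e.
T_1 = (3)^(1/4)·110.6 = 145.5 K.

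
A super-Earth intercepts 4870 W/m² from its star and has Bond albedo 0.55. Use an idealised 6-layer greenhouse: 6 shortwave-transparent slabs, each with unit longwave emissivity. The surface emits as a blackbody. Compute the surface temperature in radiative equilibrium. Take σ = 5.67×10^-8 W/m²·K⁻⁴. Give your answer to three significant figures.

510 kelvin

OLR = S(1−α)/4 = 547.9 W/m²; the top layer radiates at T_e = 313.5 K.
With N = 6 opaque layers, T_s = (N+1)^(1/4)·T_e = 7^(1/4)·313.5 = 510.0 K.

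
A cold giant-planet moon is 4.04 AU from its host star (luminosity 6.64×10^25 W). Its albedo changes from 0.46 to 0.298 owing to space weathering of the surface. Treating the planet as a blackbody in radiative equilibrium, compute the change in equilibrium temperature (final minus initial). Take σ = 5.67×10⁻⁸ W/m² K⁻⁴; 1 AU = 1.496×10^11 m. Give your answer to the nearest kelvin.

Orbital distance: d = 4.04 AU = 6.044×10^11 m.
S = L/(4πd²) = 14.47 W/m².
Before: T₁ = [14.47·0.54/(4σ)]^(1/4) = 76.61 K.
With α = 0.298, T₂ = 81.80 K.
ΔT = T₂ − T₁ = 5.193 K.

5 kelvin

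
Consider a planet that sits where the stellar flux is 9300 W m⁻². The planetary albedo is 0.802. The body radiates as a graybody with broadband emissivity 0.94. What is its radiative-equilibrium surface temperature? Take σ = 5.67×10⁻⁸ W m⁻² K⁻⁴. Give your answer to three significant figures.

Absorbed flux (global mean): S(1−α)/4 = 9300·0.198/4 = 460.3 W m⁻².
Radiative balance εσT⁴ = 460.3 gives T = [460.3/(0.94·σ)]^(1/4) = 304.9 K.

305 K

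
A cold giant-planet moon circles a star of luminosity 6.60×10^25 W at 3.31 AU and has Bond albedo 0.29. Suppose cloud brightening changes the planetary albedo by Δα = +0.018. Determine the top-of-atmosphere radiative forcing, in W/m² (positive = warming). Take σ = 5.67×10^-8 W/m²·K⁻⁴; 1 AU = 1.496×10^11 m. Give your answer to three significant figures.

d = 3.31 × 1.496×10^11 m = 4.952×10^11 m.
Spreading L over a sphere of radius d: S = 6.60×10^25/(4π·4.95×10^11²) = 21.42 W/m².
ΔF = −(S/4)Δα = −(21.42/4)×(+0.018) = -0.09639 W/m².

-0.0964 W/m²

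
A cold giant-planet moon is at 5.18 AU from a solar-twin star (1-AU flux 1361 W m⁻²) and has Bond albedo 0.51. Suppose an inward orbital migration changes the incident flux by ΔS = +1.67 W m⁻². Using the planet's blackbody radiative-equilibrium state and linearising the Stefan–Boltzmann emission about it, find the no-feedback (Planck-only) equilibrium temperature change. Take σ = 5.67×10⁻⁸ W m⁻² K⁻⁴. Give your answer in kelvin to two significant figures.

By the inverse-square law, S = 1361/5.18² = 50.72 W m⁻².
Reference equilibrium: T_e = [S(1−α)/(4σ)]^(1/4) = 102.3 K.
TOA radiative forcing: ΔF = (1−α)ΔS/4 = 0.49·(+1.67)/4 = 0.2046 W m⁻².
Planck response: λ_P = 4σT_e³ = 4·5.67×10⁻⁸·(102.3)³ = 0.2429 W m⁻²/K.
ΔT₀ = ΔF/λ_P = 0.2046/0.2429 = 0.842 K.

0.84 K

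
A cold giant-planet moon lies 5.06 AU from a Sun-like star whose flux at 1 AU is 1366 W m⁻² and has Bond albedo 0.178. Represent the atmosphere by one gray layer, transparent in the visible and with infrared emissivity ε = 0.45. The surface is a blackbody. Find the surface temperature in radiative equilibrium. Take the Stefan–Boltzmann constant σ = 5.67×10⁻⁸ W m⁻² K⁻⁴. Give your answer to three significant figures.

By the inverse-square law, S = 1366/5.06² = 53.35 W m⁻².
The planet radiates to space at T_e = [S(1−α)/(4σ)]^(1/4) = 117.9 K.
The surface balance (absorbed SW + ε·downward IR = σT_s⁴) with T_a⁴ = T_s⁴/2 reduces to T_s = T_e·[2/(2−ε)]^¼ = 125.7 K.

126 kelvin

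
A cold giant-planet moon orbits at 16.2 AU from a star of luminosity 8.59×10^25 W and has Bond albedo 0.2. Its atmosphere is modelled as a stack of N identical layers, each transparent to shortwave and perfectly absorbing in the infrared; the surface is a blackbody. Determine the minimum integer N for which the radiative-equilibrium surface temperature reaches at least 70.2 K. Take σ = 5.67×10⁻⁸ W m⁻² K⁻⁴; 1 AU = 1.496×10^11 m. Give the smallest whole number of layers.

5

d = 16.2 × 1.496×10^11 m = 2.424×10^12 m.
Flux at the orbit: S = L/(4πd²) = 8.59×10^25/(4π·(2.42×10^12)²) = 1.164 W m⁻².
OLR = S(1−α)/4 = 0.2328 W m⁻²; the top layer radiates at T_e = 45.01 K.
T_s = (N+1)^(1/4)·T_e ≥ 70.2 K requires N+1 ≥ (T_s/T_e)⁴ = (70.2/45.01)⁴ = 5.916.
So N ≥ 4.916; the smallest integer is N = 5.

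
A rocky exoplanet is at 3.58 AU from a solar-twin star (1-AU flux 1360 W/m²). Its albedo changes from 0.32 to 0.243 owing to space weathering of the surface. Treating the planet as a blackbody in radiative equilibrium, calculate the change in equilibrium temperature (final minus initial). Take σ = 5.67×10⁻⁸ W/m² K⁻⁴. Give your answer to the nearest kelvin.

4 K

By the inverse-square law, S = 1360/3.58² = 106.1 W/m².
Before: T₁ = [106.1·0.68/(4σ)]^(1/4) = 133.6 K.
Final:   T₂ = [S(1−0.243)/(4σ)]^(1/4) = 137.2 K.
Change: 137.2 − 133.6 = 3.630 K.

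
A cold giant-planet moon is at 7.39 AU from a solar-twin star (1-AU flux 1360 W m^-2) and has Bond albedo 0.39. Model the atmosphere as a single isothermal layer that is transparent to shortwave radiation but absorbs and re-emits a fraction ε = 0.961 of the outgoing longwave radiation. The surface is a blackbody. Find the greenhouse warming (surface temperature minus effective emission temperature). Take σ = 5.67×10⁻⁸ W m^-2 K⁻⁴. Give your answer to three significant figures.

Flux at the orbit: S = 1360/(7.39)² = 24.90 W m^-2.
The planet radiates to space at T_e = [S(1−α)/(4σ)]^(1/4) = 90.47 K.
For a single slab of emissivity ε, T_s⁴ = 2T_e⁴/(2−ε); thus T_s = 90.47·(1.925)^(1/4) = 106.6 K.
Greenhouse warming: T_s − T_e = 16.09 K.

16.1 K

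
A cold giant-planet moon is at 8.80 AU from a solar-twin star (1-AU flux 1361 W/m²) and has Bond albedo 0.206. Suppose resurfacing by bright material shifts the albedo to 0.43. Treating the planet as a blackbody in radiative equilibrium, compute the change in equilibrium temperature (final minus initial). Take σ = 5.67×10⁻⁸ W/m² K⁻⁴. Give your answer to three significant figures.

Irradiance scales as 1/d², so S = 1361 W/m² × (1/8.80)² = 17.57 W/m².
Initial: T₁ = [S(1−0.206)/(4σ)]^(1/4) = 88.57 K.
After:  T₂ = [17.57·0.57/(4σ)]^(1/4) = 81.52 K.
Change: 81.52 − 88.57 = -7.043 K.

-7.04 K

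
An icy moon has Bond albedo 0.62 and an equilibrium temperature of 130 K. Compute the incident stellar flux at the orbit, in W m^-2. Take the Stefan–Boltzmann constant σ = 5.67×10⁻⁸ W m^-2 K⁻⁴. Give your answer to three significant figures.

From S(1−α)/4 = σT⁴: S = 4σT⁴/(1−α).
σT⁴ = 5.67×10⁻⁸·(130)⁴ = 16.19 W m^-2.
So S = 4×16.19/(1−0.62) = 170.5 W m^-2.

170 W m^-2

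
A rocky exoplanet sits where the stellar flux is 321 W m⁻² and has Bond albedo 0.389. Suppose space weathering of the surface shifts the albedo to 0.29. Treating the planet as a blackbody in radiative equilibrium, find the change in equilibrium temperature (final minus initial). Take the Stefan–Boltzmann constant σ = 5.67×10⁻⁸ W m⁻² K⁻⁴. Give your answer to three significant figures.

6.56 K

With α = 0.389, T₁ = 171.5 K.
After:  T₂ = [321.0·0.71/(4σ)]^(1/4) = 178.0 K.
ΔT = T₂ − T₁ = 6.560 K.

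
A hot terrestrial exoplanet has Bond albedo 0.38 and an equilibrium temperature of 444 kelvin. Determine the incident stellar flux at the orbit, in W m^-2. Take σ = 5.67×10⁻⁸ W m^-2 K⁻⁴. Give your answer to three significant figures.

14200 W m^-2

From S(1−α)/4 = σT⁴: S = 4σT⁴/(1−α).
The emitted flux is σT⁴ = 2204 W m^-2.
S = 4·2204/0.62 = 14220 W m^-2.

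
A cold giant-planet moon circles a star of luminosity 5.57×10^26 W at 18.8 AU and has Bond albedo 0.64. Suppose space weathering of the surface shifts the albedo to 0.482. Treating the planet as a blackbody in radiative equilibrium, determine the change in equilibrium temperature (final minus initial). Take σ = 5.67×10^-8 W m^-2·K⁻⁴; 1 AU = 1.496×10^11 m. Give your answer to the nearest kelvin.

Orbital distance: d = 18.8 AU = 2.812×10^12 m.
Spreading L over a sphere of radius d: S = 5.57×10^26/(4π·2.81×10^12²) = 5.604 W m^-2.
Before: T₁ = [5.604·0.36/(4σ)]^(1/4) = 54.61 K.
After:  T₂ = [5.604·0.518/(4σ)]^(1/4) = 59.81 K.
ΔT = T₂ − T₁ = 5.201 K.

5 kelvin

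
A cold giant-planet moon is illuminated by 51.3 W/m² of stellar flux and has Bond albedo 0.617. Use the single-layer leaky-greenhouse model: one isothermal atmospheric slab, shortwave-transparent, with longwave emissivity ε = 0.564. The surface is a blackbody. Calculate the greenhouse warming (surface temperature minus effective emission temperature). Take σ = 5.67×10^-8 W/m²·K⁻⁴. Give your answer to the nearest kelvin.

The planet radiates to space at T_e = [S(1−α)/(4σ)]^(1/4) = 96.48 K.
The surface balance (absorbed SW + ε·downward IR = σT_s⁴) with T_a⁴ = T_s⁴/2 reduces to T_s = T_e·[2/(2−ε)]^¼ = 104.8 K.
Greenhouse warming: T_s − T_e = 8.330 K.

8 kelvin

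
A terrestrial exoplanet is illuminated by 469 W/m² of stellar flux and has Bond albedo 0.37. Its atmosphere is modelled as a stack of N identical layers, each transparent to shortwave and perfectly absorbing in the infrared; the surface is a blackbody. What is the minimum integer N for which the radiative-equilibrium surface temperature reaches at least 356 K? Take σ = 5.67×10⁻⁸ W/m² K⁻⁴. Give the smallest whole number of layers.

The effective emission temperature is T_e = [S(1−α)/(4σ)]^¼ = 190.0 K.
Since T_s⁴ = (N+1)T_e⁴, we need N ≥ (T_s/T_e)⁴ − 1 = 11.329.
Rounding up, N = 12.

12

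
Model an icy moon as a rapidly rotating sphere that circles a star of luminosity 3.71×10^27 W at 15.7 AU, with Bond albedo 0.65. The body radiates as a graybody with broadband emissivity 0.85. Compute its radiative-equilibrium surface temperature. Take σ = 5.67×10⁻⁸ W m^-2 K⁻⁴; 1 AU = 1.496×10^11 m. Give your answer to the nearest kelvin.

99 K

d = 15.7 × 1.496×10^11 m = 2.349×10^12 m.
Flux at the orbit: S = L/(4πd²) = 3.71×10^27/(4π·(2.35×10^12)²) = 53.52 W m^-2.
The planet absorbs (1−α)S over its disc πR² and re-emits over 4πR², so the mean absorbed flux is (1−0.65)·53.52/4 = 4.683 W m^-2.
Radiative balance εσT⁴ = 4.683 gives T = [4.683/(0.85·σ)]^(1/4) = 99.28 K.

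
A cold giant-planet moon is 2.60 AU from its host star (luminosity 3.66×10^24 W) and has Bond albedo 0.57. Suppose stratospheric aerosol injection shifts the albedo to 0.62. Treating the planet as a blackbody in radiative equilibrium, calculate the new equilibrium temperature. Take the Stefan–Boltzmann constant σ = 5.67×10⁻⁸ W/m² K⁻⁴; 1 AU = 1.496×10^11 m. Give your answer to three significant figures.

Orbital distance: d = 2.60 AU = 3.890×10^11 m.
S = L/(4πd²) = 1.925 W/m².
T₂ = [S(1−α₂)/(4σ)]^(1/4) = [1.925·0.38/(4σ)]^(1/4) = 42.38 K.

42.4 K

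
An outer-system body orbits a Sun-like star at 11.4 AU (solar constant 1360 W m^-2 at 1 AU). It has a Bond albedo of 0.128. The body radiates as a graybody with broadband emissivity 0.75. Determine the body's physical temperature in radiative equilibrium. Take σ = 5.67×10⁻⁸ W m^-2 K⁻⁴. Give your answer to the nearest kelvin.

86 kelvin

Flux at the orbit: S = 1360/(11.4)² = 10.46 W m^-2.
Absorbed flux (global mean): S(1−α)/4 = 10.46·0.872/4 = 2.281 W m^-2.
Equating to εσT⁴ with ε = 0.75: T = (2.281/0.75σ)^(1/4) = 85.58 K.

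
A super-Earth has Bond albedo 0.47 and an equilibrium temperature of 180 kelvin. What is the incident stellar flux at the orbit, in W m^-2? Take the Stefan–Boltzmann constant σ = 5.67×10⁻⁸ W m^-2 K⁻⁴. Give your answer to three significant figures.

449 W m^-2

Invert the energy balance for S: S = 4σT⁴/(1−α).
σT⁴ = 5.67×10⁻⁸·(180)⁴ = 59.52 W m^-2.
S = 4·59.52/0.53 = 449.2 W m^-2.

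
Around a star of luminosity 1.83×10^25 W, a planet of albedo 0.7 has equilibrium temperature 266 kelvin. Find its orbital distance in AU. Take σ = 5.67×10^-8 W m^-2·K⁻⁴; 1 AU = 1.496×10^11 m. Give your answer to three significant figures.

0.131 AU

Energy balance gives S = 4σT⁴/(1−α) = 3785 W m^-2.
Then d = [L/(4πS)]^(1/2) = 1.962×10^10 m, i.e. 0.1311 AU.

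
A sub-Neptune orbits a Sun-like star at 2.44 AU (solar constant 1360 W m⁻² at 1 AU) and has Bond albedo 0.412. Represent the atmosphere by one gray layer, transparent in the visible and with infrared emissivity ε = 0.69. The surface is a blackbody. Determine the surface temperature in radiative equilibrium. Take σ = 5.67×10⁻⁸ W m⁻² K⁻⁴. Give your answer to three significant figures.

173 K

Flux at the orbit: S = 1360/(2.44)² = 228.4 W m⁻².
Effective emission temperature (TOA balance): σT_e⁴ = S(1−α)/4 = 33.58 W m⁻² → T_e = 156.0 K.
Surface balance with a leaky layer gives σT_s⁴ = σT_e⁴·2/(2−ε), so T_s = T_e·[2/(2−0.69)]^(1/4) = 173.4 K.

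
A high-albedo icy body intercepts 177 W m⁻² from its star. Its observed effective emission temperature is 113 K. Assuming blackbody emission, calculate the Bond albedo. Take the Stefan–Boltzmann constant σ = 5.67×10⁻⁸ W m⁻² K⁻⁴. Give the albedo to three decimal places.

From σT⁴ = S(1−α)/4 we invert for α: 1−α = 4σT⁴/S.
σT⁴ = 9.245 W m⁻², so 4σT⁴ = 36.98 W m⁻².
Hence α = 1 − 36.98/177.0 = 0.7911.

0.791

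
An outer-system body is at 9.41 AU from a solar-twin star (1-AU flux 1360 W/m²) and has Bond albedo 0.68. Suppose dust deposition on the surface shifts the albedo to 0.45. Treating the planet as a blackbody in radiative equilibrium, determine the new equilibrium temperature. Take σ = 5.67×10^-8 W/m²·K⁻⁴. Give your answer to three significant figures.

78.1 K

Irradiance scales as 1/d², so S = 1360 W/m² × (1/9.41)² = 15.36 W/m².
With the new albedo, S(1−α₂)/4 = 2.112 W/m², so T₂ = 78.12 K.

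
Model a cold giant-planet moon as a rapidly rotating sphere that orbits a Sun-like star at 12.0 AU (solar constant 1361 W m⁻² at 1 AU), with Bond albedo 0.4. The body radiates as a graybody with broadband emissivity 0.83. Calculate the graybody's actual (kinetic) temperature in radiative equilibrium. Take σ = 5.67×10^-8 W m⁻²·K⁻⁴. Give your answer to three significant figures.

Flux at the orbit: S = 1361/(12.0)² = 9.451 W m⁻².
Averaging over the sphere, the absorbed flux is S(1−α)/4 = 1.418 W m⁻².
Equating to εσT⁴ with ε = 0.83: T = (1.418/0.83σ)^(1/4) = 74.09 K.

74.1 K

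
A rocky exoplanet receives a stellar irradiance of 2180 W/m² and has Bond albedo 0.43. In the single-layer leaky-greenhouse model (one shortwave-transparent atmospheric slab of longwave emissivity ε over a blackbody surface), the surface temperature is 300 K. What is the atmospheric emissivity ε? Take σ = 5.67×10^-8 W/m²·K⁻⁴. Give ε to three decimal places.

TOA balance gives T_e = 272.1 K.
Since (2−ε)/2 = (T_e/T_s)⁴ = 0.6764, ε = 0.6472.

0.647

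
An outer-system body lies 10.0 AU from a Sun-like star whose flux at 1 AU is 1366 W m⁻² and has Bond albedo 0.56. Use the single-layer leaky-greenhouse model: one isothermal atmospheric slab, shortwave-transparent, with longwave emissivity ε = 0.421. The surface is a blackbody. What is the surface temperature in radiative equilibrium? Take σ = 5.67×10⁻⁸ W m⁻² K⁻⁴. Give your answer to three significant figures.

76.1 K

Flux at the orbit: S = 1366/(10.0)² = 13.66 W m⁻².
The planet radiates to space at T_e = [S(1−α)/(4σ)]^(1/4) = 71.75 K.
The surface balance (absorbed SW + ε·downward IR = σT_s⁴) with T_a⁴ = T_s⁴/2 reduces to T_s = T_e·[2/(2−ε)]^¼ = 76.12 K.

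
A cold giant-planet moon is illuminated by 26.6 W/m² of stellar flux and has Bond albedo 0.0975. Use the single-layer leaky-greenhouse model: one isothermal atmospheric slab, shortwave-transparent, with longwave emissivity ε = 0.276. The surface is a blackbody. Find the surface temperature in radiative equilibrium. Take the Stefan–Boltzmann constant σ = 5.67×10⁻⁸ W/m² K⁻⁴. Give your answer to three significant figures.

105 K

At the top of the atmosphere, σT_e⁴ = S(1−α)/4 = 6.002 W/m², giving T_e = 101.4 K.
Surface balance with a leaky layer gives σT_s⁴ = σT_e⁴·2/(2−ε), so T_s = T_e·[2/(2−0.276)]^(1/4) = 105.3 K.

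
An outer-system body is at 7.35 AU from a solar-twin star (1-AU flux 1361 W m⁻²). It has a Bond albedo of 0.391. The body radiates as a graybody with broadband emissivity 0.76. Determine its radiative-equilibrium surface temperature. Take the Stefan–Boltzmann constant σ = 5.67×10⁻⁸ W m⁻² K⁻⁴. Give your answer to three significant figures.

Flux at the orbit: S = 1361/(7.35)² = 25.19 W m⁻².
Absorbed flux (global mean): S(1−α)/4 = 25.19·0.609/4 = 3.836 W m⁻².
Equating to εσT⁴ with ε = 0.76: T = (3.836/0.76σ)^(1/4) = 97.13 K.

97.1 kelvin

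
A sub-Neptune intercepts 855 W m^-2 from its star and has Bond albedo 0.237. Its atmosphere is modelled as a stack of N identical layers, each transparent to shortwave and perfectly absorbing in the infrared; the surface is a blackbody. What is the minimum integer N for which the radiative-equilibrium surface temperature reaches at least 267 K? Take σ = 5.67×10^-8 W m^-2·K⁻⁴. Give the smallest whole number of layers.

1

Top-of-atmosphere balance: σT_e⁴ = S(1−α)/4 = 163.1 W m^-2 → T_e = 231.6 K.
T_s = (N+1)^(1/4)·T_e ≥ 267 K requires N+1 ≥ (T_s/T_e)⁴ = (267/231.6)⁴ = 1.767.
The minimum whole number is N = 1.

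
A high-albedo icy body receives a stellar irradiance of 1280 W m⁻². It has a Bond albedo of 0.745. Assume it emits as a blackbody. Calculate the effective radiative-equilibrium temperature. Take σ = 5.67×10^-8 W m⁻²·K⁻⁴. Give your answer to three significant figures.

195 kelvin

The planet absorbs (1−α)S over its disc πR² and re-emits over 4πR², so the mean absorbed flux is (1−0.745)·1280/4 = 81.60 W m⁻².
Balancing against σT⁴: T = (81.60/5.67×10⁻⁸)^(1/4) = 194.8 K.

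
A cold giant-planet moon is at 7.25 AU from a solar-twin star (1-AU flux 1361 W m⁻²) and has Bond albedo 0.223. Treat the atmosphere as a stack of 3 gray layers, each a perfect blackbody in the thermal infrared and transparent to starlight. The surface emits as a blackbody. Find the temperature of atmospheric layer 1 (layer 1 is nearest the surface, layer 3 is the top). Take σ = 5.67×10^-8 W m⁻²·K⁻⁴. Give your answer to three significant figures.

By the inverse-square law, S = 1361/7.25² = 25.89 W m⁻².
The effective emission temperature is T_e = [S(1−α)/(4σ)]^¼ = 97.05 K.
Each opaque layer satisfies 2T_j⁴ = T_{j−1}⁴ + T_{j+1}⁴, giving T_k⁴ = (N+1−k)T_e⁴.
With k = 1: T_1 = (3+1−1)^¼·97.05 K = 127.7 K.

128 kelvin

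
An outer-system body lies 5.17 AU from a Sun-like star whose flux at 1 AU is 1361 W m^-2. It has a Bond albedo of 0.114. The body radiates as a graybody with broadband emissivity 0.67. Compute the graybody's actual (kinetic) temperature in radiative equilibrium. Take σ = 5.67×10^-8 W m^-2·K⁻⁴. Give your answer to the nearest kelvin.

131 kelvin

Flux at the orbit: S = 1361/(5.17)² = 50.92 W m^-2.
Averaging over the sphere, the absorbed flux is S(1−α)/4 = 11.28 W m^-2.
Equating to εσT⁴ with ε = 0.67: T = (11.28/0.67σ)^(1/4) = 131.3 K.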